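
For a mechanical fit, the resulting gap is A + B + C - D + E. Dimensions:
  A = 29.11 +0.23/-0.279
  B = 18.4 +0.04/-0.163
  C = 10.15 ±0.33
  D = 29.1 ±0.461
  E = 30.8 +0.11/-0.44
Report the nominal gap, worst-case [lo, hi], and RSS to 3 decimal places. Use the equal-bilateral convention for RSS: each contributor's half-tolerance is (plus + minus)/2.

Stack each dimension's contribution:
  +A: nom +29.110 → Σnom=29.110; wc +0.230/-0.279 → slack +0.230/-0.279; half-tol=0.255, Σhalf²=0.064770
  +B: nom +18.400 → Σnom=47.510; wc +0.040/-0.163 → slack +0.270/-0.442; half-tol=0.102, Σhalf²=0.075073
  +C: nom +10.150 → Σnom=57.660; wc +0.330/-0.330 → slack +0.600/-0.772; half-tol=0.330, Σhalf²=0.183973
  -D: nom -29.100 → Σnom=28.560; wc +0.461/-0.461 → slack +1.061/-1.233; half-tol=0.461, Σhalf²=0.396494
  +E: nom +30.800 → Σnom=59.360; wc +0.110/-0.440 → slack +1.171/-1.673; half-tol=0.275, Σhalf²=0.472119
Nominal = 59.360. Worst-case = [59.360 - 1.673, 59.360 + 1.171] = [57.687, 60.531]. RSS = √0.472119 = 0.687.

nominal=59.360 wc=[57.687,60.531] rss=0.687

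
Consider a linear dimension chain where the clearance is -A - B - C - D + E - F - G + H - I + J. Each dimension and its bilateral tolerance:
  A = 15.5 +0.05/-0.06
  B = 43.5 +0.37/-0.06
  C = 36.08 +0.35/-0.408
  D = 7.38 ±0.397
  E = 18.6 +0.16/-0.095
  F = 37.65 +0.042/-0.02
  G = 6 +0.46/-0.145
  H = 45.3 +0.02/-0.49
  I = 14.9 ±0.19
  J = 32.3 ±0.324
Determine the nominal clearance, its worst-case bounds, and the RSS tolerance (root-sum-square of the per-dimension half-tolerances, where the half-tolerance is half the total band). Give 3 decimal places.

nominal=-64.810 wc=[-67.578,-63.026] rss=0.816

Stack each dimension's contribution:
  -A: nom -15.500 → Σnom=-15.500; wc +0.060/-0.050 → slack +0.060/-0.050; half-tol=0.055, Σhalf²=0.003025
  -B: nom -43.500 → Σnom=-59.000; wc +0.060/-0.370 → slack +0.120/-0.420; half-tol=0.215, Σhalf²=0.049250
  -C: nom -36.080 → Σnom=-95.080; wc +0.408/-0.350 → slack +0.528/-0.770; half-tol=0.379, Σhalf²=0.192891
  -D: nom -7.380 → Σnom=-102.460; wc +0.397/-0.397 → slack +0.925/-1.167; half-tol=0.397, Σhalf²=0.350500
  +E: nom +18.600 → Σnom=-83.860; wc +0.160/-0.095 → slack +1.085/-1.262; half-tol=0.128, Σhalf²=0.366756
  -F: nom -37.650 → Σnom=-121.510; wc +0.020/-0.042 → slack +1.105/-1.304; half-tol=0.031, Σhalf²=0.367717
  -G: nom -6.000 → Σnom=-127.510; wc +0.145/-0.460 → slack +1.250/-1.764; half-tol=0.302, Σhalf²=0.459224
  +H: nom +45.300 → Σnom=-82.210; wc +0.020/-0.490 → slack +1.270/-2.254; half-tol=0.255, Σhalf²=0.524249
  -I: nom -14.900 → Σnom=-97.110; wc +0.190/-0.190 → slack +1.460/-2.444; half-tol=0.190, Σhalf²=0.560349
  +J: nom +32.300 → Σnom=-64.810; wc +0.324/-0.324 → slack +1.784/-2.768; half-tol=0.324, Σhalf²=0.665324
Nominal = -64.810. Worst-case = [-64.810 - 2.768, -64.810 + 1.784] = [-67.578, -63.026]. RSS = √0.665324 = 0.816.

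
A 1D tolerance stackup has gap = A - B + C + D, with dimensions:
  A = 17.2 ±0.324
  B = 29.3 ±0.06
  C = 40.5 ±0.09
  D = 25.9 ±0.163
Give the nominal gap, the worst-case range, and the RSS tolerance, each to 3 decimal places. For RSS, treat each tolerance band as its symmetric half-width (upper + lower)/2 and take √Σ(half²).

nominal=54.300 wc=[53.663,54.937] rss=0.378

Stack each dimension's contribution:
  +A: nom +17.200 → Σnom=17.200; wc +0.324/-0.324 → slack +0.324/-0.324; half-tol=0.324, Σhalf²=0.104976
  -B: nom -29.300 → Σnom=-12.100; wc +0.060/-0.060 → slack +0.384/-0.384; half-tol=0.060, Σhalf²=0.108576
  +C: nom +40.500 → Σnom=28.400; wc +0.090/-0.090 → slack +0.474/-0.474; half-tol=0.090, Σhalf²=0.116676
  +D: nom +25.900 → Σnom=54.300; wc +0.163/-0.163 → slack +0.637/-0.637; half-tol=0.163, Σhalf²=0.143245
Nominal = 54.300. Worst-case = [54.300 - 0.637, 54.300 + 0.637] = [53.663, 54.937]. RSS = √0.143245 = 0.378.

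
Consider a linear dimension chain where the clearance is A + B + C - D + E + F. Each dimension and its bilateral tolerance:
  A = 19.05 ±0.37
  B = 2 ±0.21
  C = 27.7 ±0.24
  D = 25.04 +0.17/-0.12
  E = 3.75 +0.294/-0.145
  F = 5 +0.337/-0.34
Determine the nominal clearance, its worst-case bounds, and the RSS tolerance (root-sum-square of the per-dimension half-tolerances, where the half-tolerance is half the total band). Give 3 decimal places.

Stack each dimension's contribution:
  +A: nom +19.050 → Σnom=19.050; wc +0.370/-0.370 → slack +0.370/-0.370; half-tol=0.370, Σhalf²=0.136900
  +B: nom +2.000 → Σnom=21.050; wc +0.210/-0.210 → slack +0.580/-0.580; half-tol=0.210, Σhalf²=0.181000
  +C: nom +27.700 → Σnom=48.750; wc +0.240/-0.240 → slack +0.820/-0.820; half-tol=0.240, Σhalf²=0.238600
  -D: nom -25.040 → Σnom=23.710; wc +0.120/-0.170 → slack +0.940/-0.990; half-tol=0.145, Σhalf²=0.259625
  +E: nom +3.750 → Σnom=27.460; wc +0.294/-0.145 → slack +1.234/-1.135; half-tol=0.219, Σhalf²=0.307805
  +F: nom +5.000 → Σnom=32.460; wc +0.337/-0.340 → slack +1.571/-1.475; half-tol=0.339, Σhalf²=0.422387
Nominal = 32.460. Worst-case = [32.460 - 1.475, 32.460 + 1.571] = [30.985, 34.031]. RSS = √0.422387 = 0.650.

nominal=32.460 wc=[30.985,34.031] rss=0.650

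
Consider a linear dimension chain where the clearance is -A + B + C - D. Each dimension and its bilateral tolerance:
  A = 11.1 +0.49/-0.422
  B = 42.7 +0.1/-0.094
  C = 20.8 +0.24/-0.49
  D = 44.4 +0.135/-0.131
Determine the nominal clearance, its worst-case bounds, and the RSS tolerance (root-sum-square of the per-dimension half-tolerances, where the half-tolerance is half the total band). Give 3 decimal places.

Stack each dimension's contribution:
  -A: nom -11.100 → Σnom=-11.100; wc +0.422/-0.490 → slack +0.422/-0.490; half-tol=0.456, Σhalf²=0.207936
  +B: nom +42.700 → Σnom=31.600; wc +0.100/-0.094 → slack +0.522/-0.584; half-tol=0.097, Σhalf²=0.217345
  +C: nom +20.800 → Σnom=52.400; wc +0.240/-0.490 → slack +0.762/-1.074; half-tol=0.365, Σhalf²=0.350570
  -D: nom -44.400 → Σnom=8.000; wc +0.131/-0.135 → slack +0.893/-1.209; half-tol=0.133, Σhalf²=0.368259
Nominal = 8.000. Worst-case = [8.000 - 1.209, 8.000 + 0.893] = [6.791, 8.893]. RSS = √0.368259 = 0.607.

nominal=8.000 wc=[6.791,8.893] rss=0.607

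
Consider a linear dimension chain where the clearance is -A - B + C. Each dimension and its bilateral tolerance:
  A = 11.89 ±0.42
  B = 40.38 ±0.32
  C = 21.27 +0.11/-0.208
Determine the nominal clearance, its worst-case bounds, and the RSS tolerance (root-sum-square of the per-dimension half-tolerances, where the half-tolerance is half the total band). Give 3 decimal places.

Stack each dimension's contribution:
  -A: nom -11.890 → Σnom=-11.890; wc +0.420/-0.420 → slack +0.420/-0.420; half-tol=0.420, Σhalf²=0.176400
  -B: nom -40.380 → Σnom=-52.270; wc +0.320/-0.320 → slack +0.740/-0.740; half-tol=0.320, Σhalf²=0.278800
  +C: nom +21.270 → Σnom=-31.000; wc +0.110/-0.208 → slack +0.850/-0.948; half-tol=0.159, Σhalf²=0.304081
Nominal = -31.000. Worst-case = [-31.000 - 0.948, -31.000 + 0.850] = [-31.948, -30.150]. RSS = √0.304081 = 0.551.

nominal=-31.000 wc=[-31.948,-30.150] rss=0.551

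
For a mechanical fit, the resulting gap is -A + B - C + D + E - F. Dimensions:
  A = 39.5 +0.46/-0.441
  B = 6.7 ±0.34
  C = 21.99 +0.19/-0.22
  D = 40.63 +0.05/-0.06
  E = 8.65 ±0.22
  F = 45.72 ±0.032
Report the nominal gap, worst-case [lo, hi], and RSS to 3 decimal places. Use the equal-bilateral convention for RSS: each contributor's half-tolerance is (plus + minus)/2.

nominal=-51.230 wc=[-52.532,-49.927] rss=0.643

Stack each dimension's contribution:
  -A: nom -39.500 → Σnom=-39.500; wc +0.441/-0.460 → slack +0.441/-0.460; half-tol=0.451, Σhalf²=0.202950
  +B: nom +6.700 → Σnom=-32.800; wc +0.340/-0.340 → slack +0.781/-0.800; half-tol=0.340, Σhalf²=0.318550
  -C: nom -21.990 → Σnom=-54.790; wc +0.220/-0.190 → slack +1.001/-0.990; half-tol=0.205, Σhalf²=0.360575
  +D: nom +40.630 → Σnom=-14.160; wc +0.050/-0.060 → slack +1.051/-1.050; half-tol=0.055, Σhalf²=0.363600
  +E: nom +8.650 → Σnom=-5.510; wc +0.220/-0.220 → slack +1.271/-1.270; half-tol=0.220, Σhalf²=0.412000
  -F: nom -45.720 → Σnom=-51.230; wc +0.032/-0.032 → slack +1.303/-1.302; half-tol=0.032, Σhalf²=0.413024
Nominal = -51.230. Worst-case = [-51.230 - 1.302, -51.230 + 1.303] = [-52.532, -49.927]. RSS = √0.413024 = 0.643.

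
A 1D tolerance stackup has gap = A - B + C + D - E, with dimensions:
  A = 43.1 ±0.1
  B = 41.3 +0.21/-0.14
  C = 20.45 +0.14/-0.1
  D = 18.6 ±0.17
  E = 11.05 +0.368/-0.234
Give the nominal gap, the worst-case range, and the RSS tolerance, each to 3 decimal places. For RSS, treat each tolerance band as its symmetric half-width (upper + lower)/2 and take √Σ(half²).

Stack each dimension's contribution:
  +A: nom +43.100 → Σnom=43.100; wc +0.100/-0.100 → slack +0.100/-0.100; half-tol=0.100, Σhalf²=0.010000
  -B: nom -41.300 → Σnom=1.800; wc +0.140/-0.210 → slack +0.240/-0.310; half-tol=0.175, Σhalf²=0.040625
  +C: nom +20.450 → Σnom=22.250; wc +0.140/-0.100 → slack +0.380/-0.410; half-tol=0.120, Σhalf²=0.055025
  +D: nom +18.600 → Σnom=40.850; wc +0.170/-0.170 → slack +0.550/-0.580; half-tol=0.170, Σhalf²=0.083925
  -E: nom -11.050 → Σnom=29.800; wc +0.234/-0.368 → slack +0.784/-0.948; half-tol=0.301, Σhalf²=0.174526
Nominal = 29.800. Worst-case = [29.800 - 0.948, 29.800 + 0.784] = [28.852, 30.584]. RSS = √0.174526 = 0.418.

nominal=29.800 wc=[28.852,30.584] rss=0.418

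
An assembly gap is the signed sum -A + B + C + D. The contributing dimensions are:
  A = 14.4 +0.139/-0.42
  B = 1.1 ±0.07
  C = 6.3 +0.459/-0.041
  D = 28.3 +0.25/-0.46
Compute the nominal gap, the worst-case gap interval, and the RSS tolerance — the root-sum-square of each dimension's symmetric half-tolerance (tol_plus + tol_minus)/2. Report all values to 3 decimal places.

nominal=21.300 wc=[20.590,22.499] rss=0.521

Stack each dimension's contribution:
  -A: nom -14.400 → Σnom=-14.400; wc +0.420/-0.139 → slack +0.420/-0.139; half-tol=0.279, Σhalf²=0.078120
  +B: nom +1.100 → Σnom=-13.300; wc +0.070/-0.070 → slack +0.490/-0.209; half-tol=0.070, Σhalf²=0.083020
  +C: nom +6.300 → Σnom=-7.000; wc +0.459/-0.041 → slack +0.949/-0.250; half-tol=0.250, Σhalf²=0.145520
  +D: nom +28.300 → Σnom=21.300; wc +0.250/-0.460 → slack +1.199/-0.710; half-tol=0.355, Σhalf²=0.271545
Nominal = 21.300. Worst-case = [21.300 - 0.710, 21.300 + 1.199] = [20.590, 22.499]. RSS = √0.271545 = 0.521.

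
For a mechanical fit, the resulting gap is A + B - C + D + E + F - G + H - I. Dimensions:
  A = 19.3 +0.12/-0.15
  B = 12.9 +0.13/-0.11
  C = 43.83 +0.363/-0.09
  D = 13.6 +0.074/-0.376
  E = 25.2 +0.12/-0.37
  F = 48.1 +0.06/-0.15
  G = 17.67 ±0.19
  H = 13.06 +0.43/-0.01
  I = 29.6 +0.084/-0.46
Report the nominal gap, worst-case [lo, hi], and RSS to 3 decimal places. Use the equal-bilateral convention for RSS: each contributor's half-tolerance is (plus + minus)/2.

nominal=41.060 wc=[39.257,42.734] rss=0.603

Stack each dimension's contribution:
  +A: nom +19.300 → Σnom=19.300; wc +0.120/-0.150 → slack +0.120/-0.150; half-tol=0.135, Σhalf²=0.018225
  +B: nom +12.900 → Σnom=32.200; wc +0.130/-0.110 → slack +0.250/-0.260; half-tol=0.120, Σhalf²=0.032625
  -C: nom -43.830 → Σnom=-11.630; wc +0.090/-0.363 → slack +0.340/-0.623; half-tol=0.226, Σhalf²=0.083927
  +D: nom +13.600 → Σnom=1.970; wc +0.074/-0.376 → slack +0.414/-0.999; half-tol=0.225, Σhalf²=0.134552
  +E: nom +25.200 → Σnom=27.170; wc +0.120/-0.370 → slack +0.534/-1.369; half-tol=0.245, Σhalf²=0.194577
  +F: nom +48.100 → Σnom=75.270; wc +0.060/-0.150 → slack +0.594/-1.519; half-tol=0.105, Σhalf²=0.205602
  -G: nom -17.670 → Σnom=57.600; wc +0.190/-0.190 → slack +0.784/-1.709; half-tol=0.190, Σhalf²=0.241702
  +H: nom +13.060 → Σnom=70.660; wc +0.430/-0.010 → slack +1.214/-1.719; half-tol=0.220, Σhalf²=0.290102
  -I: nom -29.600 → Σnom=41.060; wc +0.460/-0.084 → slack +1.674/-1.803; half-tol=0.272, Σhalf²=0.364086
Nominal = 41.060. Worst-case = [41.060 - 1.803, 41.060 + 1.674] = [39.257, 42.734]. RSS = √0.364086 = 0.603.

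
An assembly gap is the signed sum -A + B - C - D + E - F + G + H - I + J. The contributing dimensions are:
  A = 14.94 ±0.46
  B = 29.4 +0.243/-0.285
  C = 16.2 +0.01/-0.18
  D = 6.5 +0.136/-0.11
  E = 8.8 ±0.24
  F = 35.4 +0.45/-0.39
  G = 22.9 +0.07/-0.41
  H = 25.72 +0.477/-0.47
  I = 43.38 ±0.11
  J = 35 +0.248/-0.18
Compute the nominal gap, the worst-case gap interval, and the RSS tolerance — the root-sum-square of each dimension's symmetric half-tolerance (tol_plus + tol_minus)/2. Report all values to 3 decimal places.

Stack each dimension's contribution:
  -A: nom -14.940 → Σnom=-14.940; wc +0.460/-0.460 → slack +0.460/-0.460; half-tol=0.460, Σhalf²=0.211600
  +B: nom +29.400 → Σnom=14.460; wc +0.243/-0.285 → slack +0.703/-0.745; half-tol=0.264, Σhalf²=0.281296
  -C: nom -16.200 → Σnom=-1.740; wc +0.180/-0.010 → slack +0.883/-0.755; half-tol=0.095, Σhalf²=0.290321
  -D: nom -6.500 → Σnom=-8.240; wc +0.110/-0.136 → slack +0.993/-0.891; half-tol=0.123, Σhalf²=0.305450
  +E: nom +8.800 → Σnom=0.560; wc +0.240/-0.240 → slack +1.233/-1.131; half-tol=0.240, Σhalf²=0.363050
  -F: nom -35.400 → Σnom=-34.840; wc +0.390/-0.450 → slack +1.623/-1.581; half-tol=0.420, Σhalf²=0.539450
  +G: nom +22.900 → Σnom=-11.940; wc +0.070/-0.410 → slack +1.693/-1.991; half-tol=0.240, Σhalf²=0.597050
  +H: nom +25.720 → Σnom=13.780; wc +0.477/-0.470 → slack +2.170/-2.461; half-tol=0.473, Σhalf²=0.821252
  -I: nom -43.380 → Σnom=-29.600; wc +0.110/-0.110 → slack +2.280/-2.571; half-tol=0.110, Σhalf²=0.833352
  +J: nom +35.000 → Σnom=5.400; wc +0.248/-0.180 → slack +2.528/-2.751; half-tol=0.214, Σhalf²=0.879148
Nominal = 5.400. Worst-case = [5.400 - 2.751, 5.400 + 2.528] = [2.649, 7.928]. RSS = √0.879148 = 0.938.

nominal=5.400 wc=[2.649,7.928] rss=0.938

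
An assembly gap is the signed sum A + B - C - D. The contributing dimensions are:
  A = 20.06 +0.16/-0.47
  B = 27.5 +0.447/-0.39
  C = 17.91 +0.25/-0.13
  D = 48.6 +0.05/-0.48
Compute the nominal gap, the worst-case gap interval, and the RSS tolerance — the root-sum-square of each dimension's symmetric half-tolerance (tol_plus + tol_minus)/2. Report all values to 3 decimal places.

nominal=-18.950 wc=[-20.110,-17.733] rss=0.617

Stack each dimension's contribution:
  +A: nom +20.060 → Σnom=20.060; wc +0.160/-0.470 → slack +0.160/-0.470; half-tol=0.315, Σhalf²=0.099225
  +B: nom +27.500 → Σnom=47.560; wc +0.447/-0.390 → slack +0.607/-0.860; half-tol=0.418, Σhalf²=0.274367
  -C: nom -17.910 → Σnom=29.650; wc +0.130/-0.250 → slack +0.737/-1.110; half-tol=0.190, Σhalf²=0.310467
  -D: nom -48.600 → Σnom=-18.950; wc +0.480/-0.050 → slack +1.217/-1.160; half-tol=0.265, Σhalf²=0.380692
Nominal = -18.950. Worst-case = [-18.950 - 1.160, -18.950 + 1.217] = [-20.110, -17.733]. RSS = √0.380692 = 0.617.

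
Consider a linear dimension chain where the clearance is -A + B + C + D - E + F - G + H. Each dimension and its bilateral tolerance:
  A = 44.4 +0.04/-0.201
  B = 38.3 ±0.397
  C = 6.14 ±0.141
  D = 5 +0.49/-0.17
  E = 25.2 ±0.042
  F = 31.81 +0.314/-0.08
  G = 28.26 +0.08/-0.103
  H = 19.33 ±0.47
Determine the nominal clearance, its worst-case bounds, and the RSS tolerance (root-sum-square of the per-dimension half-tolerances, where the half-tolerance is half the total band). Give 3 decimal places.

Stack each dimension's contribution:
  -A: nom -44.400 → Σnom=-44.400; wc +0.201/-0.040 → slack +0.201/-0.040; half-tol=0.121, Σhalf²=0.014520
  +B: nom +38.300 → Σnom=-6.100; wc +0.397/-0.397 → slack +0.598/-0.437; half-tol=0.397, Σhalf²=0.172129
  +C: nom +6.140 → Σnom=0.040; wc +0.141/-0.141 → slack +0.739/-0.578; half-tol=0.141, Σhalf²=0.192010
  +D: nom +5.000 → Σnom=5.040; wc +0.490/-0.170 → slack +1.229/-0.748; half-tol=0.330, Σhalf²=0.300910
  -E: nom -25.200 → Σnom=-20.160; wc +0.042/-0.042 → slack +1.271/-0.790; half-tol=0.042, Σhalf²=0.302674
  +F: nom +31.810 → Σnom=11.650; wc +0.314/-0.080 → slack +1.585/-0.870; half-tol=0.197, Σhalf²=0.341483
  -G: nom -28.260 → Σnom=-16.610; wc +0.103/-0.080 → slack +1.688/-0.950; half-tol=0.091, Σhalf²=0.349856
  +H: nom +19.330 → Σnom=2.720; wc +0.470/-0.470 → slack +2.158/-1.420; half-tol=0.470, Σhalf²=0.570755
Nominal = 2.720. Worst-case = [2.720 - 1.420, 2.720 + 2.158] = [1.300, 4.878]. RSS = √0.570755 = 0.755.

nominal=2.720 wc=[1.300,4.878] rss=0.755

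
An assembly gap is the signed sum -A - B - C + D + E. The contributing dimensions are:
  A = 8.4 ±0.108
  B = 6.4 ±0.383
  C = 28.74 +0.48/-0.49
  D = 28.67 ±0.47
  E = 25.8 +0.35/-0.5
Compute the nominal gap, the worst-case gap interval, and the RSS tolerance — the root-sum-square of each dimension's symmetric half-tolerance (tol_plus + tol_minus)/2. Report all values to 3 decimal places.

nominal=10.930 wc=[8.989,12.731] rss=0.892

Stack each dimension's contribution:
  -A: nom -8.400 → Σnom=-8.400; wc +0.108/-0.108 → slack +0.108/-0.108; half-tol=0.108, Σhalf²=0.011664
  -B: nom -6.400 → Σnom=-14.800; wc +0.383/-0.383 → slack +0.491/-0.491; half-tol=0.383, Σhalf²=0.158353
  -C: nom -28.740 → Σnom=-43.540; wc +0.490/-0.480 → slack +0.981/-0.971; half-tol=0.485, Σhalf²=0.393578
  +D: nom +28.670 → Σnom=-14.870; wc +0.470/-0.470 → slack +1.451/-1.441; half-tol=0.470, Σhalf²=0.614478
  +E: nom +25.800 → Σnom=10.930; wc +0.350/-0.500 → slack +1.801/-1.941; half-tol=0.425, Σhalf²=0.795103
Nominal = 10.930. Worst-case = [10.930 - 1.941, 10.930 + 1.801] = [8.989, 12.731]. RSS = √0.795103 = 0.892.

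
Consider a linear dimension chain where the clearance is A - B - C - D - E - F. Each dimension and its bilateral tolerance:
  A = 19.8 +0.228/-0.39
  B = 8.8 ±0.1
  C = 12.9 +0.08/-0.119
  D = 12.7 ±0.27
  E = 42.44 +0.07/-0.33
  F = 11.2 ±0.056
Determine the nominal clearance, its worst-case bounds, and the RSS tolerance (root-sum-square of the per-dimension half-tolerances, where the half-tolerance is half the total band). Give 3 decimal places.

Stack each dimension's contribution:
  +A: nom +19.800 → Σnom=19.800; wc +0.228/-0.390 → slack +0.228/-0.390; half-tol=0.309, Σhalf²=0.095481
  -B: nom -8.800 → Σnom=11.000; wc +0.100/-0.100 → slack +0.328/-0.490; half-tol=0.100, Σhalf²=0.105481
  -C: nom -12.900 → Σnom=-1.900; wc +0.119/-0.080 → slack +0.447/-0.570; half-tol=0.100, Σhalf²=0.115381
  -D: nom -12.700 → Σnom=-14.600; wc +0.270/-0.270 → slack +0.717/-0.840; half-tol=0.270, Σhalf²=0.188281
  -E: nom -42.440 → Σnom=-57.040; wc +0.330/-0.070 → slack +1.047/-0.910; half-tol=0.200, Σhalf²=0.228281
  -F: nom -11.200 → Σnom=-68.240; wc +0.056/-0.056 → slack +1.103/-0.966; half-tol=0.056, Σhalf²=0.231417
Nominal = -68.240. Worst-case = [-68.240 - 0.966, -68.240 + 1.103] = [-69.206, -67.137]. RSS = √0.231417 = 0.481.

nominal=-68.240 wc=[-69.206,-67.137] rss=0.481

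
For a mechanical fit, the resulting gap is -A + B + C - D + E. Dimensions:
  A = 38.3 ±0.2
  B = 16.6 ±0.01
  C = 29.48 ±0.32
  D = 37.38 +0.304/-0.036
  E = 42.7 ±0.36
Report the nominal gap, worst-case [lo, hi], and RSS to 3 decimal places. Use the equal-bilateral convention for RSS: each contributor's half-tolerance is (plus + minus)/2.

nominal=13.100 wc=[11.906,14.026] rss=0.549

Stack each dimension's contribution:
  -A: nom -38.300 → Σnom=-38.300; wc +0.200/-0.200 → slack +0.200/-0.200; half-tol=0.200, Σhalf²=0.040000
  +B: nom +16.600 → Σnom=-21.700; wc +0.010/-0.010 → slack +0.210/-0.210; half-tol=0.010, Σhalf²=0.040100
  +C: nom +29.480 → Σnom=7.780; wc +0.320/-0.320 → slack +0.530/-0.530; half-tol=0.320, Σhalf²=0.142500
  -D: nom -37.380 → Σnom=-29.600; wc +0.036/-0.304 → slack +0.566/-0.834; half-tol=0.170, Σhalf²=0.171400
  +E: nom +42.700 → Σnom=13.100; wc +0.360/-0.360 → slack +0.926/-1.194; half-tol=0.360, Σhalf²=0.301000
Nominal = 13.100. Worst-case = [13.100 - 1.194, 13.100 + 0.926] = [11.906, 14.026]. RSS = √0.301000 = 0.549.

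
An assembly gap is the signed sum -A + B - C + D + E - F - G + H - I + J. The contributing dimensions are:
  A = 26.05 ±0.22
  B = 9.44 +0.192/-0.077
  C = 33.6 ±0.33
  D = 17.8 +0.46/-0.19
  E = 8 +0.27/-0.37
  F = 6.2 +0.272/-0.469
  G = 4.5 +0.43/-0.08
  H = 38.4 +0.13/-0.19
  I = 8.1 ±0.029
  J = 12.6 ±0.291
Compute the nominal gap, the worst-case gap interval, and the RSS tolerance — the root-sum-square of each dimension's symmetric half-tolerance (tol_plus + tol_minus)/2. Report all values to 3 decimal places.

Stack each dimension's contribution:
  -A: nom -26.050 → Σnom=-26.050; wc +0.220/-0.220 → slack +0.220/-0.220; half-tol=0.220, Σhalf²=0.048400
  +B: nom +9.440 → Σnom=-16.610; wc +0.192/-0.077 → slack +0.412/-0.297; half-tol=0.135, Σhalf²=0.066490
  -C: nom -33.600 → Σnom=-50.210; wc +0.330/-0.330 → slack +0.742/-0.627; half-tol=0.330, Σhalf²=0.175390
  +D: nom +17.800 → Σnom=-32.410; wc +0.460/-0.190 → slack +1.202/-0.817; half-tol=0.325, Σhalf²=0.281015
  +E: nom +8.000 → Σnom=-24.410; wc +0.270/-0.370 → slack +1.472/-1.187; half-tol=0.320, Σhalf²=0.383415
  -F: nom -6.200 → Σnom=-30.610; wc +0.469/-0.272 → slack +1.941/-1.459; half-tol=0.370, Σhalf²=0.520686
  -G: nom -4.500 → Σnom=-35.110; wc +0.080/-0.430 → slack +2.021/-1.889; half-tol=0.255, Σhalf²=0.585711
  +H: nom +38.400 → Σnom=3.290; wc +0.130/-0.190 → slack +2.151/-2.079; half-tol=0.160, Σhalf²=0.611310
  -I: nom -8.100 → Σnom=-4.810; wc +0.029/-0.029 → slack +2.180/-2.108; half-tol=0.029, Σhalf²=0.612151
  +J: nom +12.600 → Σnom=7.790; wc +0.291/-0.291 → slack +2.471/-2.399; half-tol=0.291, Σhalf²=0.696832
Nominal = 7.790. Worst-case = [7.790 - 2.399, 7.790 + 2.471] = [5.391, 10.261]. RSS = √0.696832 = 0.835.

nominal=7.790 wc=[5.391,10.261] rss=0.835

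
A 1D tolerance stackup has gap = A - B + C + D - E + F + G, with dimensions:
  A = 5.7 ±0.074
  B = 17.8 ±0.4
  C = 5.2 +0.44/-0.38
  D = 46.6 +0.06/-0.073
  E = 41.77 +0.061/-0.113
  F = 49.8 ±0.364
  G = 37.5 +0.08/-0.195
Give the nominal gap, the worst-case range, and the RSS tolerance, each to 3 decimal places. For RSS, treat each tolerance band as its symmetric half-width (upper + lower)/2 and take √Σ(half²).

nominal=85.230 wc=[83.683,86.761] rss=0.705

Stack each dimension's contribution:
  +A: nom +5.700 → Σnom=5.700; wc +0.074/-0.074 → slack +0.074/-0.074; half-tol=0.074, Σhalf²=0.005476
  -B: nom -17.800 → Σnom=-12.100; wc +0.400/-0.400 → slack +0.474/-0.474; half-tol=0.400, Σhalf²=0.165476
  +C: nom +5.200 → Σnom=-6.900; wc +0.440/-0.380 → slack +0.914/-0.854; half-tol=0.410, Σhalf²=0.333576
  +D: nom +46.600 → Σnom=39.700; wc +0.060/-0.073 → slack +0.974/-0.927; half-tol=0.067, Σhalf²=0.337998
  -E: nom -41.770 → Σnom=-2.070; wc +0.113/-0.061 → slack +1.087/-0.988; half-tol=0.087, Σhalf²=0.345567
  +F: nom +49.800 → Σnom=47.730; wc +0.364/-0.364 → slack +1.451/-1.352; half-tol=0.364, Σhalf²=0.478063
  +G: nom +37.500 → Σnom=85.230; wc +0.080/-0.195 → slack +1.531/-1.547; half-tol=0.138, Σhalf²=0.496970
Nominal = 85.230. Worst-case = [85.230 - 1.547, 85.230 + 1.531] = [83.683, 86.761]. RSS = √0.496970 = 0.705.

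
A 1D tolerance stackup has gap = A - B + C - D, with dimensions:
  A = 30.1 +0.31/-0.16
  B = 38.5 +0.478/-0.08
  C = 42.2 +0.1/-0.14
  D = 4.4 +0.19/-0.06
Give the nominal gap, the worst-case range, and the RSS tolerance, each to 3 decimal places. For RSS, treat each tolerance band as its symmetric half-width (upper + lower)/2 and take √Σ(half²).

Stack each dimension's contribution:
  +A: nom +30.100 → Σnom=30.100; wc +0.310/-0.160 → slack +0.310/-0.160; half-tol=0.235, Σhalf²=0.055225
  -B: nom -38.500 → Σnom=-8.400; wc +0.080/-0.478 → slack +0.390/-0.638; half-tol=0.279, Σhalf²=0.133066
  +C: nom +42.200 → Σnom=33.800; wc +0.100/-0.140 → slack +0.490/-0.778; half-tol=0.120, Σhalf²=0.147466
  -D: nom -4.400 → Σnom=29.400; wc +0.060/-0.190 → slack +0.550/-0.968; half-tol=0.125, Σhalf²=0.163091
Nominal = 29.400. Worst-case = [29.400 - 0.968, 29.400 + 0.550] = [28.432, 29.950]. RSS = √0.163091 = 0.404.

nominal=29.400 wc=[28.432,29.950] rss=0.404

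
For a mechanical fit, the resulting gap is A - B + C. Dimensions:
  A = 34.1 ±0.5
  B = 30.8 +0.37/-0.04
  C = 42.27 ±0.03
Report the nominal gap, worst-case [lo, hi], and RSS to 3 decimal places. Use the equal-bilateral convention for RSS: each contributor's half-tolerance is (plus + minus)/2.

nominal=45.570 wc=[44.670,46.140] rss=0.541

Stack each dimension's contribution:
  +A: nom +34.100 → Σnom=34.100; wc +0.500/-0.500 → slack +0.500/-0.500; half-tol=0.500, Σhalf²=0.250000
  -B: nom -30.800 → Σnom=3.300; wc +0.040/-0.370 → slack +0.540/-0.870; half-tol=0.205, Σhalf²=0.292025
  +C: nom +42.270 → Σnom=45.570; wc +0.030/-0.030 → slack +0.570/-0.900; half-tol=0.030, Σhalf²=0.292925
Nominal = 45.570. Worst-case = [45.570 - 0.900, 45.570 + 0.570] = [44.670, 46.140]. RSS = √0.292925 = 0.541.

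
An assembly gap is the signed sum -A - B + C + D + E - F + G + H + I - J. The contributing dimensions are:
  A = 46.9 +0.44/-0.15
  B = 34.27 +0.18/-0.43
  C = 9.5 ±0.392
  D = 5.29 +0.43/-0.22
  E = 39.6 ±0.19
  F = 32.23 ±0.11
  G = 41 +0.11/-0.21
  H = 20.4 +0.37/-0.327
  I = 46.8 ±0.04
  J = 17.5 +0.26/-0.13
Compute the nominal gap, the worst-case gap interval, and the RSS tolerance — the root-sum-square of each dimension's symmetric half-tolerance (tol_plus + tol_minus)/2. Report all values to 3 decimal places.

Stack each dimension's contribution:
  -A: nom -46.900 → Σnom=-46.900; wc +0.150/-0.440 → slack +0.150/-0.440; half-tol=0.295, Σhalf²=0.087025
  -B: nom -34.270 → Σnom=-81.170; wc +0.430/-0.180 → slack +0.580/-0.620; half-tol=0.305, Σhalf²=0.180050
  +C: nom +9.500 → Σnom=-71.670; wc +0.392/-0.392 → slack +0.972/-1.012; half-tol=0.392, Σhalf²=0.333714
  +D: nom +5.290 → Σnom=-66.380; wc +0.430/-0.220 → slack +1.402/-1.232; half-tol=0.325, Σhalf²=0.439339
  +E: nom +39.600 → Σnom=-26.780; wc +0.190/-0.190 → slack +1.592/-1.422; half-tol=0.190, Σhalf²=0.475439
  -F: nom -32.230 → Σnom=-59.010; wc +0.110/-0.110 → slack +1.702/-1.532; half-tol=0.110, Σhalf²=0.487539
  +G: nom +41.000 → Σnom=-18.010; wc +0.110/-0.210 → slack +1.812/-1.742; half-tol=0.160, Σhalf²=0.513139
  +H: nom +20.400 → Σnom=2.390; wc +0.370/-0.327 → slack +2.182/-2.069; half-tol=0.349, Σhalf²=0.634591
  +I: nom +46.800 → Σnom=49.190; wc +0.040/-0.040 → slack +2.222/-2.109; half-tol=0.040, Σhalf²=0.636191
  -J: nom -17.500 → Σnom=31.690; wc +0.130/-0.260 → slack +2.352/-2.369; half-tol=0.195, Σhalf²=0.674216
Nominal = 31.690. Worst-case = [31.690 - 2.369, 31.690 + 2.352] = [29.321, 34.042]. RSS = √0.674216 = 0.821.

nominal=31.690 wc=[29.321,34.042] rss=0.821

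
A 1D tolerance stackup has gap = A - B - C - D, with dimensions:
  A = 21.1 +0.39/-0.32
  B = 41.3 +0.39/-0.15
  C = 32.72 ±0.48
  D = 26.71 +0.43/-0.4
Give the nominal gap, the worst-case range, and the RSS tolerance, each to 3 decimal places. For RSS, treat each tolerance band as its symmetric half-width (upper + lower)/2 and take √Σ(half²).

Stack each dimension's contribution:
  +A: nom +21.100 → Σnom=21.100; wc +0.390/-0.320 → slack +0.390/-0.320; half-tol=0.355, Σhalf²=0.126025
  -B: nom -41.300 → Σnom=-20.200; wc +0.150/-0.390 → slack +0.540/-0.710; half-tol=0.270, Σhalf²=0.198925
  -C: nom -32.720 → Σnom=-52.920; wc +0.480/-0.480 → slack +1.020/-1.190; half-tol=0.480, Σhalf²=0.429325
  -D: nom -26.710 → Σnom=-79.630; wc +0.400/-0.430 → slack +1.420/-1.620; half-tol=0.415, Σhalf²=0.601550
Nominal = -79.630. Worst-case = [-79.630 - 1.620, -79.630 + 1.420] = [-81.250, -78.210]. RSS = √0.601550 = 0.776.

nominal=-79.630 wc=[-81.250,-78.210] rss=0.776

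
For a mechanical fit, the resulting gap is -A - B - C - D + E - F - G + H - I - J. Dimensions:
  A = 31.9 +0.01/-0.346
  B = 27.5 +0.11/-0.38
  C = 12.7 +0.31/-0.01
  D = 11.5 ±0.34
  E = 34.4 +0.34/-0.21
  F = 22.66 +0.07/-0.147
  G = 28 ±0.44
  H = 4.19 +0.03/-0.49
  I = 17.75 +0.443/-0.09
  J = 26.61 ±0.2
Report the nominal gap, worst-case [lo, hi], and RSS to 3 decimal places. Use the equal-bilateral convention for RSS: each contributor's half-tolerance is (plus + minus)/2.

Stack each dimension's contribution:
  -A: nom -31.900 → Σnom=-31.900; wc +0.346/-0.010 → slack +0.346/-0.010; half-tol=0.178, Σhalf²=0.031684
  -B: nom -27.500 → Σnom=-59.400; wc +0.380/-0.110 → slack +0.726/-0.120; half-tol=0.245, Σhalf²=0.091709
  -C: nom -12.700 → Σnom=-72.100; wc +0.010/-0.310 → slack +0.736/-0.430; half-tol=0.160, Σhalf²=0.117309
  -D: nom -11.500 → Σnom=-83.600; wc +0.340/-0.340 → slack +1.076/-0.770; half-tol=0.340, Σhalf²=0.232909
  +E: nom +34.400 → Σnom=-49.200; wc +0.340/-0.210 → slack +1.416/-0.980; half-tol=0.275, Σhalf²=0.308534
  -F: nom -22.660 → Σnom=-71.860; wc +0.147/-0.070 → slack +1.563/-1.050; half-tol=0.108, Σhalf²=0.320306
  -G: nom -28.000 → Σnom=-99.860; wc +0.440/-0.440 → slack +2.003/-1.490; half-tol=0.440, Σhalf²=0.513906
  +H: nom +4.190 → Σnom=-95.670; wc +0.030/-0.490 → slack +2.033/-1.980; half-tol=0.260, Σhalf²=0.581506
  -I: nom -17.750 → Σnom=-113.420; wc +0.090/-0.443 → slack +2.123/-2.423; half-tol=0.267, Σhalf²=0.652529
  -J: nom -26.610 → Σnom=-140.030; wc +0.200/-0.200 → slack +2.323/-2.623; half-tol=0.200, Σhalf²=0.692529
Nominal = -140.030. Worst-case = [-140.030 - 2.623, -140.030 + 2.323] = [-142.653, -137.707]. RSS = √0.692529 = 0.832.

nominal=-140.030 wc=[-142.653,-137.707] rss=0.832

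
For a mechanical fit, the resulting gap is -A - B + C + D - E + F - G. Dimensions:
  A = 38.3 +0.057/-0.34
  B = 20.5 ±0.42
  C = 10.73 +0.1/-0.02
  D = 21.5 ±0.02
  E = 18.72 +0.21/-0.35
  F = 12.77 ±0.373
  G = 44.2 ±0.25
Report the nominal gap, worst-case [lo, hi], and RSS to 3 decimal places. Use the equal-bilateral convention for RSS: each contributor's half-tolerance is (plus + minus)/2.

Stack each dimension's contribution:
  -A: nom -38.300 → Σnom=-38.300; wc +0.340/-0.057 → slack +0.340/-0.057; half-tol=0.199, Σhalf²=0.039402
  -B: nom -20.500 → Σnom=-58.800; wc +0.420/-0.420 → slack +0.760/-0.477; half-tol=0.420, Σhalf²=0.215802
  +C: nom +10.730 → Σnom=-48.070; wc +0.100/-0.020 → slack +0.860/-0.497; half-tol=0.060, Σhalf²=0.219402
  +D: nom +21.500 → Σnom=-26.570; wc +0.020/-0.020 → slack +0.880/-0.517; half-tol=0.020, Σhalf²=0.219802
  -E: nom -18.720 → Σnom=-45.290; wc +0.350/-0.210 → slack +1.230/-0.727; half-tol=0.280, Σhalf²=0.298202
  +F: nom +12.770 → Σnom=-32.520; wc +0.373/-0.373 → slack +1.603/-1.100; half-tol=0.373, Σhalf²=0.437331
  -G: nom -44.200 → Σnom=-76.720; wc +0.250/-0.250 → slack +1.853/-1.350; half-tol=0.250, Σhalf²=0.499831
Nominal = -76.720. Worst-case = [-76.720 - 1.350, -76.720 + 1.853] = [-78.070, -74.867]. RSS = √0.499831 = 0.707.

nominal=-76.720 wc=[-78.070,-74.867] rss=0.707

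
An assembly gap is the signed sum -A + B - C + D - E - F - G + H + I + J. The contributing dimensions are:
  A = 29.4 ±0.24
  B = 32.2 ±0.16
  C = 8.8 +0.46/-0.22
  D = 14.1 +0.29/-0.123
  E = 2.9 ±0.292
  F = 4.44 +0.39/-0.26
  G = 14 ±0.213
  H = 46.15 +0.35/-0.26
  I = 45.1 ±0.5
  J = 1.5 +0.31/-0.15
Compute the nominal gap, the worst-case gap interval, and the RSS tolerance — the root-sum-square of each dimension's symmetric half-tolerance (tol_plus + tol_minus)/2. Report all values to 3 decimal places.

Stack each dimension's contribution:
  -A: nom -29.400 → Σnom=-29.400; wc +0.240/-0.240 → slack +0.240/-0.240; half-tol=0.240, Σhalf²=0.057600
  +B: nom +32.200 → Σnom=2.800; wc +0.160/-0.160 → slack +0.400/-0.400; half-tol=0.160, Σhalf²=0.083200
  -C: nom -8.800 → Σnom=-6.000; wc +0.220/-0.460 → slack +0.620/-0.860; half-tol=0.340, Σhalf²=0.198800
  +D: nom +14.100 → Σnom=8.100; wc +0.290/-0.123 → slack +0.910/-0.983; half-tol=0.206, Σhalf²=0.241442
  -E: nom -2.900 → Σnom=5.200; wc +0.292/-0.292 → slack +1.202/-1.275; half-tol=0.292, Σhalf²=0.326706
  -F: nom -4.440 → Σnom=0.760; wc +0.260/-0.390 → slack +1.462/-1.665; half-tol=0.325, Σhalf²=0.432331
  -G: nom -14.000 → Σnom=-13.240; wc +0.213/-0.213 → slack +1.675/-1.878; half-tol=0.213, Σhalf²=0.477700
  +H: nom +46.150 → Σnom=32.910; wc +0.350/-0.260 → slack +2.025/-2.138; half-tol=0.305, Σhalf²=0.570725
  +I: nom +45.100 → Σnom=78.010; wc +0.500/-0.500 → slack +2.525/-2.638; half-tol=0.500, Σhalf²=0.820725
  +J: nom +1.500 → Σnom=79.510; wc +0.310/-0.150 → slack +2.835/-2.788; half-tol=0.230, Σhalf²=0.873625
Nominal = 79.510. Worst-case = [79.510 - 2.788, 79.510 + 2.835] = [76.722, 82.345]. RSS = √0.873625 = 0.935.

nominal=79.510 wc=[76.722,82.345] rss=0.935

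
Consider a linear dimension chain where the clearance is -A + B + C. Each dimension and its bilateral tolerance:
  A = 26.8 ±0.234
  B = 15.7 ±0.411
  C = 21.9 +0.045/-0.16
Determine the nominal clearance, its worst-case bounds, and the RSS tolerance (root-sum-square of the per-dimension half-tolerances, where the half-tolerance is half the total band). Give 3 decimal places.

Stack each dimension's contribution:
  -A: nom -26.800 → Σnom=-26.800; wc +0.234/-0.234 → slack +0.234/-0.234; half-tol=0.234, Σhalf²=0.054756
  +B: nom +15.700 → Σnom=-11.100; wc +0.411/-0.411 → slack +0.645/-0.645; half-tol=0.411, Σhalf²=0.223677
  +C: nom +21.900 → Σnom=10.800; wc +0.045/-0.160 → slack +0.690/-0.805; half-tol=0.103, Σhalf²=0.234183
Nominal = 10.800. Worst-case = [10.800 - 0.805, 10.800 + 0.690] = [9.995, 11.490]. RSS = √0.234183 = 0.484.

nominal=10.800 wc=[9.995,11.490] rss=0.484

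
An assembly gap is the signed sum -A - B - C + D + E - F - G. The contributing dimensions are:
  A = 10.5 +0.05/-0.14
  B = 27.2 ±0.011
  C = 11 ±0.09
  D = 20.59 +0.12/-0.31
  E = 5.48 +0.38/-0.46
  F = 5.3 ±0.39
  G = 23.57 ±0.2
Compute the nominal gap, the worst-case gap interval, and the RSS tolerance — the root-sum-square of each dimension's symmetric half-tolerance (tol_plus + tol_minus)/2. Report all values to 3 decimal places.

nominal=-51.500 wc=[-53.011,-50.169] rss=0.657

Stack each dimension's contribution:
  -A: nom -10.500 → Σnom=-10.500; wc +0.140/-0.050 → slack +0.140/-0.050; half-tol=0.095, Σhalf²=0.009025
  -B: nom -27.200 → Σnom=-37.700; wc +0.011/-0.011 → slack +0.151/-0.061; half-tol=0.011, Σhalf²=0.009146
  -C: nom -11.000 → Σnom=-48.700; wc +0.090/-0.090 → slack +0.241/-0.151; half-tol=0.090, Σhalf²=0.017246
  +D: nom +20.590 → Σnom=-28.110; wc +0.120/-0.310 → slack +0.361/-0.461; half-tol=0.215, Σhalf²=0.063471
  +E: nom +5.480 → Σnom=-22.630; wc +0.380/-0.460 → slack +0.741/-0.921; half-tol=0.420, Σhalf²=0.239871
  -F: nom -5.300 → Σnom=-27.930; wc +0.390/-0.390 → slack +1.131/-1.311; half-tol=0.390, Σhalf²=0.391971
  -G: nom -23.570 → Σnom=-51.500; wc +0.200/-0.200 → slack +1.331/-1.511; half-tol=0.200, Σhalf²=0.431971
Nominal = -51.500. Worst-case = [-51.500 - 1.511, -51.500 + 1.331] = [-53.011, -50.169]. RSS = √0.431971 = 0.657.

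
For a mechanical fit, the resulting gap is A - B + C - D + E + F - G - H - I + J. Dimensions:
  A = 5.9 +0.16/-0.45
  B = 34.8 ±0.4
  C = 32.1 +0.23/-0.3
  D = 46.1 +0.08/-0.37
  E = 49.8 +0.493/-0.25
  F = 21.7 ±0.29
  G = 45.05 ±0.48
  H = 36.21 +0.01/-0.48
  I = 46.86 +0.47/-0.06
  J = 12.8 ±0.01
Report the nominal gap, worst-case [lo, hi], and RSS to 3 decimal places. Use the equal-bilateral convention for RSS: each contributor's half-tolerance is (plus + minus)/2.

Stack each dimension's contribution:
  +A: nom +5.900 → Σnom=5.900; wc +0.160/-0.450 → slack +0.160/-0.450; half-tol=0.305, Σhalf²=0.093025
  -B: nom -34.800 → Σnom=-28.900; wc +0.400/-0.400 → slack +0.560/-0.850; half-tol=0.400, Σhalf²=0.253025
  +C: nom +32.100 → Σnom=3.200; wc +0.230/-0.300 → slack +0.790/-1.150; half-tol=0.265, Σhalf²=0.323250
  -D: nom -46.100 → Σnom=-42.900; wc +0.370/-0.080 → slack +1.160/-1.230; half-tol=0.225, Σhalf²=0.373875
  +E: nom +49.800 → Σnom=6.900; wc +0.493/-0.250 → slack +1.653/-1.480; half-tol=0.371, Σhalf²=0.511887
  +F: nom +21.700 → Σnom=28.600; wc +0.290/-0.290 → slack +1.943/-1.770; half-tol=0.290, Σhalf²=0.595987
  -G: nom -45.050 → Σnom=-16.450; wc +0.480/-0.480 → slack +2.423/-2.250; half-tol=0.480, Σhalf²=0.826387
  -H: nom -36.210 → Σnom=-52.660; wc +0.480/-0.010 → slack +2.903/-2.260; half-tol=0.245, Σhalf²=0.886412
  -I: nom -46.860 → Σnom=-99.520; wc +0.060/-0.470 → slack +2.963/-2.730; half-tol=0.265, Σhalf²=0.956637
  +J: nom +12.800 → Σnom=-86.720; wc +0.010/-0.010 → slack +2.973/-2.740; half-tol=0.010, Σhalf²=0.956737
Nominal = -86.720. Worst-case = [-86.720 - 2.740, -86.720 + 2.973] = [-89.460, -83.747]. RSS = √0.956737 = 0.978.

nominal=-86.720 wc=[-89.460,-83.747] rss=0.978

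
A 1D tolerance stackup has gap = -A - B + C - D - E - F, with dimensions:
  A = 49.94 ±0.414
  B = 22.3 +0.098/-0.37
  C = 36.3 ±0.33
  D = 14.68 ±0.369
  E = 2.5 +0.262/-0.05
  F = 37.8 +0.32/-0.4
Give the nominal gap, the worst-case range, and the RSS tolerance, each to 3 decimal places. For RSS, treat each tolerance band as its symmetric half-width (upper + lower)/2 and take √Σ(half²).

Stack each dimension's contribution:
  -A: nom -49.940 → Σnom=-49.940; wc +0.414/-0.414 → slack +0.414/-0.414; half-tol=0.414, Σhalf²=0.171396
  -B: nom -22.300 → Σnom=-72.240; wc +0.370/-0.098 → slack +0.784/-0.512; half-tol=0.234, Σhalf²=0.226152
  +C: nom +36.300 → Σnom=-35.940; wc +0.330/-0.330 → slack +1.114/-0.842; half-tol=0.330, Σhalf²=0.335052
  -D: nom -14.680 → Σnom=-50.620; wc +0.369/-0.369 → slack +1.483/-1.211; half-tol=0.369, Σhalf²=0.471213
  -E: nom -2.500 → Σnom=-53.120; wc +0.050/-0.262 → slack +1.533/-1.473; half-tol=0.156, Σhalf²=0.495549
  -F: nom -37.800 → Σnom=-90.920; wc +0.400/-0.320 → slack +1.933/-1.793; half-tol=0.360, Σhalf²=0.625149
Nominal = -90.920. Worst-case = [-90.920 - 1.793, -90.920 + 1.933] = [-92.713, -88.987]. RSS = √0.625149 = 0.791.

nominal=-90.920 wc=[-92.713,-88.987] rss=0.791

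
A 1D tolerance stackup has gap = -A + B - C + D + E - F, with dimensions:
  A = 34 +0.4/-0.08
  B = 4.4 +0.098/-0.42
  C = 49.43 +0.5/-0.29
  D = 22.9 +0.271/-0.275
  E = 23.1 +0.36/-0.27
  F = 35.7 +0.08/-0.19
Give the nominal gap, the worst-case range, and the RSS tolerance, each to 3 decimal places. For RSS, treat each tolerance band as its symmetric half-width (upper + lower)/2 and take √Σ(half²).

Stack each dimension's contribution:
  -A: nom -34.000 → Σnom=-34.000; wc +0.080/-0.400 → slack +0.080/-0.400; half-tol=0.240, Σhalf²=0.057600
  +B: nom +4.400 → Σnom=-29.600; wc +0.098/-0.420 → slack +0.178/-0.820; half-tol=0.259, Σhalf²=0.124681
  -C: nom -49.430 → Σnom=-79.030; wc +0.290/-0.500 → slack +0.468/-1.320; half-tol=0.395, Σhalf²=0.280706
  +D: nom +22.900 → Σnom=-56.130; wc +0.271/-0.275 → slack +0.739/-1.595; half-tol=0.273, Σhalf²=0.355235
  +E: nom +23.100 → Σnom=-33.030; wc +0.360/-0.270 → slack +1.099/-1.865; half-tol=0.315, Σhalf²=0.454460
  -F: nom -35.700 → Σnom=-68.730; wc +0.190/-0.080 → slack +1.289/-1.945; half-tol=0.135, Σhalf²=0.472685
Nominal = -68.730. Worst-case = [-68.730 - 1.945, -68.730 + 1.289] = [-70.675, -67.441]. RSS = √0.472685 = 0.688.

nominal=-68.730 wc=[-70.675,-67.441] rss=0.688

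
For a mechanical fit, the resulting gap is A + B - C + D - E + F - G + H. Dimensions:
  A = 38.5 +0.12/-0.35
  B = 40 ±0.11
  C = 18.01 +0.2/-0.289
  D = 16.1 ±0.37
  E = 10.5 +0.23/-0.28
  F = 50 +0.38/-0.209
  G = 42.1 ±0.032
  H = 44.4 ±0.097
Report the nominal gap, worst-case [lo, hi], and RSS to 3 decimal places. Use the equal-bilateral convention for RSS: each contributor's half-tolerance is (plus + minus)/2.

nominal=118.390 wc=[116.792,120.068] rss=0.653

Stack each dimension's contribution:
  +A: nom +38.500 → Σnom=38.500; wc +0.120/-0.350 → slack +0.120/-0.350; half-tol=0.235, Σhalf²=0.055225
  +B: nom +40.000 → Σnom=78.500; wc +0.110/-0.110 → slack +0.230/-0.460; half-tol=0.110, Σhalf²=0.067325
  -C: nom -18.010 → Σnom=60.490; wc +0.289/-0.200 → slack +0.519/-0.660; half-tol=0.244, Σhalf²=0.127105
  +D: nom +16.100 → Σnom=76.590; wc +0.370/-0.370 → slack +0.889/-1.030; half-tol=0.370, Σhalf²=0.264005
  -E: nom -10.500 → Σnom=66.090; wc +0.280/-0.230 → slack +1.169/-1.260; half-tol=0.255, Σhalf²=0.329030
  +F: nom +50.000 → Σnom=116.090; wc +0.380/-0.209 → slack +1.549/-1.469; half-tol=0.294, Σhalf²=0.415760
  -G: nom -42.100 → Σnom=73.990; wc +0.032/-0.032 → slack +1.581/-1.501; half-tol=0.032, Σhalf²=0.416785
  +H: nom +44.400 → Σnom=118.390; wc +0.097/-0.097 → slack +1.678/-1.598; half-tol=0.097, Σhalf²=0.426194
Nominal = 118.390. Worst-case = [118.390 - 1.598, 118.390 + 1.678] = [116.792, 120.068]. RSS = √0.426194 = 0.653.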